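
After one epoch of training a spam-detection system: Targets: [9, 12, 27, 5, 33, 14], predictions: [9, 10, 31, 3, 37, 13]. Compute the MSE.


Squared errors: (9-9)²=0, (12-10)²=4, (27-31)²=16, (5-3)²=4, (33-37)²=16, (14-13)²=1
Sum = 41
MSE = 41/6 = 41/6

41/6


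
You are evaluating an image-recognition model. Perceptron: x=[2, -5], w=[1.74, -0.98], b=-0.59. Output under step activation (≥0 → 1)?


z = (2)·(1.74) + (-5)·(-0.98) - 0.59
  = 7.79
step(z) = 1 (z≥0)

1


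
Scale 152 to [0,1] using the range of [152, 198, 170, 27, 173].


min=27, max=198
(152-27)/(198-27) = 125/171 = 0.731

0.731


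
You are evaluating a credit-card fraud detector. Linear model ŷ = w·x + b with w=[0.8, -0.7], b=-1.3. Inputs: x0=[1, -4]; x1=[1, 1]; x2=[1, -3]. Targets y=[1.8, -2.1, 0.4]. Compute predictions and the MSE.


ŷ0 = (0.8)·(1) + (-0.7)·(-4) - 1.3 = 2.3
ŷ1 = (0.8)·(1) + (-0.7)·(1) - 1.3 = -1.2
ŷ2 = (0.8)·(1) + (-0.7)·(-3) - 1.3 = 1.6
errors² = [0.25, 0.81, 1.44]
MSE = 2.5000/3 = 0.8333

0.8333


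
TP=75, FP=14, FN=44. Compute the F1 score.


Precision = 75/89 = 0.8427
Recall = 75/119 = 0.6303
F1 = 2·P·R/(P+R) = 2·TP/(2·TP+FP+FN) = 150/(150+14+44) = 150/208 = 0.7212

0.7212


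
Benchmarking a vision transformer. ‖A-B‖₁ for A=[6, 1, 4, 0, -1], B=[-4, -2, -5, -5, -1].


d = |6+ 4| + |1+ 2| + |4+ 5| + |0+ 5| + |-1+ 1|
  = 10 + 3 + 9 + 5 + 0
  = 27

27


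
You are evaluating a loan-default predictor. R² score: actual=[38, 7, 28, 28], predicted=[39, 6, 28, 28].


ȳ = 25.25
SS_res = Σ(y-ŷ)² = 2
SS_tot = Σ(y-ȳ)² = 510.75
R² = 1 - SS_res/SS_tot = 1 - 0.0039 = 0.9961

0.9961


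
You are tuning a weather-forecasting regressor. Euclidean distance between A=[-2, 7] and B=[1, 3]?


d = √((-2-1)² + (7-3)²)
  = √(9 + 16)
  = √25 = 5.0

5.0


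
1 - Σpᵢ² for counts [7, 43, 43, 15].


Probabilities: [7/108, 43/108, 43/108, 15/108] ≈ [0.0648, 0.3981, 0.3981, 0.1389]
Σpᵢ² = (49 + 1849 + 1849 + 225)/108² = 3972/11664
Gini = 1 - Σpᵢ² = 1 - 3972/11664 = 0.6595

0.6595


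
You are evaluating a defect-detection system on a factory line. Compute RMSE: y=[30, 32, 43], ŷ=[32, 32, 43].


MSE = 4/3 = 1.3333
RMSE = √(4/3) = 1.1547

1.1547


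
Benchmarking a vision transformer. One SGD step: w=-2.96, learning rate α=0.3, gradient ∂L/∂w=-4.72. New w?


w_new = w - α·∇
= -2.96 - 0.3·-4.72
= -2.96 + 1.416
= -1.544

-1.544


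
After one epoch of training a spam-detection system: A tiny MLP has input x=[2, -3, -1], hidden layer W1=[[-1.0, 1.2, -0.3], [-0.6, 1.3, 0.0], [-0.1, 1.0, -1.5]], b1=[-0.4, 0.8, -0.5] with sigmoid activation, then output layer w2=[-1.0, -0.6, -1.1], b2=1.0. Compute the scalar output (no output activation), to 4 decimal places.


z1[0] = (-1.0)·(2) + (1.2)·(-3) + (-0.3)·(-1) - 0.4 = -5.7
z1[1] = (-0.6)·(2) + (1.3)·(-3) + (0.0)·(-1) + 0.8 = -4.3
z1[2] = (-0.1)·(2) + (1.0)·(-3) + (-1.5)·(-1) - 0.5 = -2.2
h = sigmoid(z1) = [0.0033, 0.0134, 0.0998]
output = (-1.0)·(0.0033) + (-0.6)·(0.0134) + (-1.1)·(0.0998) + 1.0 = 0.8789

0.8789


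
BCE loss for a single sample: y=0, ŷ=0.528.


BCE = -[y·ln(p) + (1-y)·ln(1-p)]
= -0 - 1·ln(1-0.528)
= -ln(0.472) = 0.7508

0.7508


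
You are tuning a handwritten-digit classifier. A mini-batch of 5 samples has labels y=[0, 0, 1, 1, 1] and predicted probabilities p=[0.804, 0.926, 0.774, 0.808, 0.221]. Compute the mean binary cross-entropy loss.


L[0] = -ln(1-0.804) = -ln(0.196) = 1.6296
L[1] = -ln(1-0.926) = -ln(0.074) = 2.6037
L[2] = -ln(0.774) = 0.2562
L[3] = -ln(0.808) = 0.2132
L[4] = -ln(0.221) = 1.5096
mean = (1.6296 + 2.6037 + 0.2562 + 0.2132 + 1.5096)/5 = 1.2425

1.2425


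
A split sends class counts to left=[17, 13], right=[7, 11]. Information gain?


Parent = [24, 24], H_parent = 1
H_left = 0.9871 (n=30), H_right = 0.9641 (n=18)
H_children = (30/48)·0.9871 + (18/48)·0.9641 = 0.9785
IG = 1 - 0.9785 = 0.0215

0.0215


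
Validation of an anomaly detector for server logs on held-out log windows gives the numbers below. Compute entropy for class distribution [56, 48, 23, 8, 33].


Probabilities: [56/168, 48/168, 23/168, 8/168, 33/168] ≈ [0.3333, 0.2857, 0.1369, 0.0476, 0.1964]
H = -((56/168)·log₂(56/168) + (48/168)·log₂(48/168) + (23/168)·log₂(23/168) + (8/168)·log₂(8/168) + (33/168)·log₂(33/168))
  = 2.1078 bits

2.1078 bits


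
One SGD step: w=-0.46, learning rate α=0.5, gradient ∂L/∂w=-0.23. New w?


w_new = w - α·∇
= -0.46 - 0.5·-0.23
= -0.46 + 0.115
= -0.345

-0.345


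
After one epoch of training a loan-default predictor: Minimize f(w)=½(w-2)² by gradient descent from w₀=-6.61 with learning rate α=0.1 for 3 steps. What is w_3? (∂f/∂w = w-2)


step 1: grad = -6.61-2 = -8.61; w = -6.61 - 0.1·(-8.61) = -5.749
step 2: grad = -5.749-2 = -7.749; w = -5.749 - 0.1·(-7.749) = -4.9741
step 3: grad = -4.9741-2 = -6.9741; w = -4.9741 - 0.1·(-6.9741) = -4.27669

-4.27669


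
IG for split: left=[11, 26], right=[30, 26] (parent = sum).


Parent = [41, 52], H_parent = 0.9899
H_left = 0.878 (n=37), H_right = 0.9963 (n=56)
H_children = (37/93)·0.878 + (56/93)·0.9963 = 0.9492
IG = 0.9899 - 0.9492 = 0.0407

0.0407


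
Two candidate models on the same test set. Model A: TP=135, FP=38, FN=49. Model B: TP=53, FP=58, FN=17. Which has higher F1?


Model A: P=135/173=0.7803, R=135/184=0.7337, F1=2PR/(P+R)=2TP/(2TP+FP+FN)=270/357=0.7563
Model B: P=53/111=0.4775, R=53/70=0.7571, F1=2PR/(P+R)=2TP/(2TP+FP+FN)=106/181=0.5856
0.7563 > 0.5856 → Model A

Model A


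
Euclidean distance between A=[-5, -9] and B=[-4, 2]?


d = √((-5+ 4)² + (-9-2)²)
  = √(1 + 121)
  = √122 = 11.0454

11.0454


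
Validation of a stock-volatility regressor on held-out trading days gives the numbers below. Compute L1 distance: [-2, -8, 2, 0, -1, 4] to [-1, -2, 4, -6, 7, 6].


d = |-2+ 1| + |-8+ 2| + |2-4| + |0+ 6| + |-1-7| + |4-6|
  = 1 + 6 + 2 + 6 + 8 + 2
  = 25

25


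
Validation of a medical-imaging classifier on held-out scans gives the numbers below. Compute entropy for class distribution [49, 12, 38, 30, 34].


Probabilities: [49/163, 12/163, 38/163, 30/163, 34/163] ≈ [0.3006, 0.0736, 0.2331, 0.184, 0.2086]
H = -((49/163)·log₂(49/163) + (12/163)·log₂(12/163) + (38/163)·log₂(38/163) + (30/163)·log₂(30/163) + (34/163)·log₂(34/163))
  = 2.2092 bits

2.2092 bits


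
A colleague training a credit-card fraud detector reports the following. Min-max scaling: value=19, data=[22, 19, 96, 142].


min=19, max=142
(19-19)/(142-19) = 0/123 = 0.0

0.0


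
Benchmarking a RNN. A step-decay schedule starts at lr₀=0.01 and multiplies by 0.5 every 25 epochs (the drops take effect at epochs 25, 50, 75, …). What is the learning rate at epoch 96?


n_drops = ⌊96/25⌋ = 3
lr = 0.01·0.5^3 = 0.01·0.125 = 0.00125

0.00125


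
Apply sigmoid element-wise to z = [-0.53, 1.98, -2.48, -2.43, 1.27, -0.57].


σ(-0.53) = 1/(1+e^0.53) = 0.3705
σ(1.98) = 1/(1+e^-1.98) = 0.8787
σ(-2.48) = 1/(1+e^2.48) = 0.0773
σ(-2.43) = 1/(1+e^2.43) = 0.0809
σ(1.27) = 1/(1+e^-1.27) = 0.7807
σ(-0.57) = 1/(1+e^0.57) = 0.3612
result = [0.3705, 0.8787, 0.0773, 0.0809, 0.7807, 0.3612]

[0.3705, 0.8787, 0.0773, 0.0809, 0.7807, 0.3612]


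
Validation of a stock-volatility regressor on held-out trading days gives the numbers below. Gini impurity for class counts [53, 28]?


Probabilities: [53/81, 28/81] ≈ [0.6543, 0.3457]
Σpᵢ² = (2809 + 784)/81² = 3593/6561
Gini = 1 - Σpᵢ² = 1 - 3593/6561 = 0.4524

0.4524


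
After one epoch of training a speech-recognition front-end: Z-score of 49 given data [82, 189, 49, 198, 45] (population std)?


μ = 112.6, σ = 67.3516
z = (49 - 112.6)/67.3516 = -0.9443

-0.9443


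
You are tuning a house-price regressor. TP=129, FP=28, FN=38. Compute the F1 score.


Precision = 129/157 = 0.8217
Recall = 129/167 = 0.7725
F1 = 2·P·R/(P+R) = 2·TP/(2·TP+FP+FN) = 258/(258+28+38) = 258/324 = 0.7963

0.7963


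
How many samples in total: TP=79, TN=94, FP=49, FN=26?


Total = TP + TN + FP + FN
= 79 + 94 + 49 + 26
= 248
(Predicted positive: 128, predicted negative: 120)

248


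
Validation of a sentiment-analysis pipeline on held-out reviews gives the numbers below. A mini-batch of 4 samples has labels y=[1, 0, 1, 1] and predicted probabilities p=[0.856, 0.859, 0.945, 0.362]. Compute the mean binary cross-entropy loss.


L[0] = -ln(0.856) = 0.1555
L[1] = -ln(1-0.859) = -ln(0.141) = 1.959
L[2] = -ln(0.945) = 0.0566
L[3] = -ln(0.362) = 1.0161
mean = (0.1555 + 1.959 + 0.0566 + 1.0161)/4 = 0.7968

0.7968


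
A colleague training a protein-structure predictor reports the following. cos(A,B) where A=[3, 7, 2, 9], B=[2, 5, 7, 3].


A·B = 3·2 + 7·5 + 2·7 + 9·3 = 82
‖A‖ = √143 = 11.9583, ‖B‖ = √87 = 9.3274
cos = 82/(√143·√87) = 82/√12441 = 0.7352

0.7352


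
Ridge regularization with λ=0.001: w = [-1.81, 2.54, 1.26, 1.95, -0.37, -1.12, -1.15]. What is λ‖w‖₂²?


‖w‖₂² = (-1.81)² + (2.54)² + (1.26)² + (1.95)² + (-0.37)² + (-1.12)² + (-1.15)²
     = 3.2761 + 6.4516 + 1.5876 + 3.8025 + 0.1369 + 1.2544 + 1.3225
     = 17.8316
λ·‖w‖₂² = 0.001·17.8316 = 0.017832

0.017832


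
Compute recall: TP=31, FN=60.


Recall = TP/(TP+FN)
= 31/(31+60)
= 31/91 = 34.07%

34.07%


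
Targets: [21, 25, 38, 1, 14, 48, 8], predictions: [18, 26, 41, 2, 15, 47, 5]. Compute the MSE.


Squared errors: (21-18)²=9, (25-26)²=1, (38-41)²=9, (1-2)²=1, (14-15)²=1, (48-47)²=1, (8-5)²=9
Sum = 31
MSE = 31/7 = 31/7

31/7


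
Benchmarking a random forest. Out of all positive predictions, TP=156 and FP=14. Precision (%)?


Precision = TP/(TP+FP)
= 156/(156+14)
= 156/170 = 91.76%

91.76%


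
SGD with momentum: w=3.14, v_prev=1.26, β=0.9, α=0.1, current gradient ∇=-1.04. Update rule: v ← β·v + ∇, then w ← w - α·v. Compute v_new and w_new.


v_new = 0.9·1.26 - 1.04 = 1.134 - 1.04 = 0.094
w_new = 3.14 - 0.1·0.094 = 3.14 - 0.0094 = 3.1306

v_new=0.094, w_new=3.1306


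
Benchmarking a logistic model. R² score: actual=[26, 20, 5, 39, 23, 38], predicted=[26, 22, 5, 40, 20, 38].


ȳ = 25.1667
SS_res = Σ(y-ŷ)² = 14
SS_tot = Σ(y-ȳ)² = 794.83
R² = 1 - SS_res/SS_tot = 1 - 0.0176 = 0.9824

0.9824


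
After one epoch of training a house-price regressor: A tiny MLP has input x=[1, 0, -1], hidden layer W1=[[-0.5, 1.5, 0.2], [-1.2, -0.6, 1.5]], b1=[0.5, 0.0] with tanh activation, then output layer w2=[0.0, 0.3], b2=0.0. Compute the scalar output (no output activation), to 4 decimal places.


z1[0] = (-0.5)·(1) + (1.5)·(0) + (0.2)·(-1) + 0.5 = -0.2
z1[1] = (-1.2)·(1) + (-0.6)·(0) + (1.5)·(-1) + 0.0 = -2.7
h = tanh(z1) = [-0.1974, -0.991]
output = (0.0)·(-0.1974) + (0.3)·(-0.991) + 0.0 = -0.2973

-0.2973


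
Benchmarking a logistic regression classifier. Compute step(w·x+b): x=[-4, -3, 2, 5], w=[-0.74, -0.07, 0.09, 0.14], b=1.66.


z = (-4)·(-0.74) + (-3)·(-0.07) + (2)·(0.09) + (5)·(0.14) + 1.66
  = 5.71
step(z) = 1 (z≥0)

1


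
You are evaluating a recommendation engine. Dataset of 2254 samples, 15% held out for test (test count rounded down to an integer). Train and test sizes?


Test = ⌊2254·15/100⌋ = 338
Train = 2254 - 338 = 1916

Train: 1916, Test: 338


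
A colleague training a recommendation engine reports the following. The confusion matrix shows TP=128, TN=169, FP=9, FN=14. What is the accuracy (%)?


Accuracy = (TP+TN)/(TP+TN+FP+FN)
= (128+169)/(320)
= 297/320 = 92.81%

92.81%


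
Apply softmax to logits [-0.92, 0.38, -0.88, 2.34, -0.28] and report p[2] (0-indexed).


Exponentials: e^-0.92=0.3985, e^0.38=1.4623, e^-0.88=0.4148, e^2.34=10.3812, e^-0.28=0.7558
Sum = 13.4126
Softmax = [0.0297, 0.109, 0.0309, 0.774, 0.0563]
p[2] = 0.4148/13.4126 = 0.0309

0.0309


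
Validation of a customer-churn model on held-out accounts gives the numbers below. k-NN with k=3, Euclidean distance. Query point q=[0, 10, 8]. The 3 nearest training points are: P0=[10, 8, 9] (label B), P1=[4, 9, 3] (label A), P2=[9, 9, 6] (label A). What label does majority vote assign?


d(q,P0) = 10.247  (label B)
d(q,P1) = 6.4807  (label A)
d(q,P2) = 9.2736  (label A)
Votes: A=2, B=1
Majority → A

A


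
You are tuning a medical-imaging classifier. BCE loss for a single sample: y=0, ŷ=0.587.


BCE = -[y·ln(p) + (1-y)·ln(1-p)]
= -0 - 1·ln(1-0.587)
= -ln(0.413) = 0.8843

0.8843


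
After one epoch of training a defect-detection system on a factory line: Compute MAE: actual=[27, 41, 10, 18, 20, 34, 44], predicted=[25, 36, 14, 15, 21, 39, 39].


Absolute errors: |27-25|=2, |41-36|=5, |10-14|=4, |18-15|=3, |20-21|=1, |34-39|=5, |44-39|=5
Sum = 25
MAE = 25/7 = 25/7

25/7


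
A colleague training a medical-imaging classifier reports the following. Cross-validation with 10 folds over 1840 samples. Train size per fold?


Fold size = 1840/10 = 184
Training per fold = 1840 - 184 = 1656

1656


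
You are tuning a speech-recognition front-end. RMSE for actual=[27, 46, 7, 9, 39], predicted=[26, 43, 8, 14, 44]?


MSE = 61/5 = 12.2
RMSE = √(61/5) = 3.4928

3.4928


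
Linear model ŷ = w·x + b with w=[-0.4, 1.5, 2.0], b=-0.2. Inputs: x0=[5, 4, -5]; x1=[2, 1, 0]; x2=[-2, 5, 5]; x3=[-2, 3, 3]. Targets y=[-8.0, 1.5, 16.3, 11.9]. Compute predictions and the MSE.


ŷ0 = (-0.4)·(5) + (1.5)·(4) + (2.0)·(-5) - 0.2 = -6.2
ŷ1 = (-0.4)·(2) + (1.5)·(1) + (2.0)·(0) - 0.2 = 0.5
ŷ2 = (-0.4)·(-2) + (1.5)·(5) + (2.0)·(5) - 0.2 = 18.1
ŷ3 = (-0.4)·(-2) + (1.5)·(3) + (2.0)·(3) - 0.2 = 11.1
errors² = [3.24, 1.0, 3.24, 0.64]
MSE = 8.1200/4 = 2.03

2.03


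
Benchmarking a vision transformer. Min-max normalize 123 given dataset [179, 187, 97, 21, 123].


min=21, max=187
(123-21)/(187-21) = 102/166 = 0.6145

0.6145


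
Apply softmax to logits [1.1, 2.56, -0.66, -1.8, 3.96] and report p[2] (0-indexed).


Exponentials: e^1.1=3.0042, e^2.56=12.9358, e^-0.66=0.5169, e^-1.8=0.1653, e^3.96=52.4573
Sum = 69.0795
Softmax = [0.0435, 0.1873, 0.0075, 0.0024, 0.7594]
p[2] = 0.5169/69.0795 = 0.0075

0.0075


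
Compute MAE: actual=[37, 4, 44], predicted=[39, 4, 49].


Absolute errors: |37-39|=2, |4-4|=0, |44-49|=5
Sum = 7
MAE = 7/3 = 7/3

7/3


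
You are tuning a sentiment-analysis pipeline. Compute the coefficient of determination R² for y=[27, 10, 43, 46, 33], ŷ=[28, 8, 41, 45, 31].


ȳ = 31.8
SS_res = Σ(y-ŷ)² = 14
SS_tot = Σ(y-ȳ)² = 826.8
R² = 1 - SS_res/SS_tot = 1 - 0.0169 = 0.9831

0.9831


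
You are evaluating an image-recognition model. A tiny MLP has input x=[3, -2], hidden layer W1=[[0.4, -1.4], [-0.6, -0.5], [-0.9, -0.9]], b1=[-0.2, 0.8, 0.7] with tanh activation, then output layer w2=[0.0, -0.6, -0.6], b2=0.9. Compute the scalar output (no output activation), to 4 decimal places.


z1[0] = (0.4)·(3) + (-1.4)·(-2) - 0.2 = 3.8
z1[1] = (-0.6)·(3) + (-0.5)·(-2) + 0.8 = 0.0
z1[2] = (-0.9)·(3) + (-0.9)·(-2) + 0.7 = -0.2
h = tanh(z1) = [0.999, 0.0, -0.1974]
output = (0.0)·(0.999) + (-0.6)·(0.0) + (-0.6)·(-0.1974) + 0.9 = 1.0184

1.0184


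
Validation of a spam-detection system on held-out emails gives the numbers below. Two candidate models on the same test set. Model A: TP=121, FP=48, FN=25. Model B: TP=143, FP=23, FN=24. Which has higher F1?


Model A: P=121/169=0.716, R=121/146=0.8288, F1=2PR/(P+R)=2TP/(2TP+FP+FN)=242/315=0.7683
Model B: P=143/166=0.8614, R=143/167=0.8563, F1=2PR/(P+R)=2TP/(2TP+FP+FN)=286/333=0.8589
0.7683 < 0.8589 → Model B

Model B


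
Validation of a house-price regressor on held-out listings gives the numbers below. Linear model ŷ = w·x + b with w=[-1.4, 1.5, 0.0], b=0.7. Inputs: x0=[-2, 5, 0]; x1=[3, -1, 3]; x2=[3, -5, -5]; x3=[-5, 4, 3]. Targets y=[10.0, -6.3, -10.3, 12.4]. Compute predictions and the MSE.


ŷ0 = (-1.4)·(-2) + (1.5)·(5) + (0.0)·(0) + 0.7 = 11.0
ŷ1 = (-1.4)·(3) + (1.5)·(-1) + (0.0)·(3) + 0.7 = -5.0
ŷ2 = (-1.4)·(3) + (1.5)·(-5) + (0.0)·(-5) + 0.7 = -11.0
ŷ3 = (-1.4)·(-5) + (1.5)·(4) + (0.0)·(3) + 0.7 = 13.7
errors² = [1.0, 1.69, 0.49, 1.69]
MSE = 4.8700/4 = 1.2175

1.2175


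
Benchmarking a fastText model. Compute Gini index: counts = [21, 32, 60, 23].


Probabilities: [21/136, 32/136, 60/136, 23/136] ≈ [0.1544, 0.2353, 0.4412, 0.1691]
Σpᵢ² = (441 + 1024 + 3600 + 529)/136² = 5594/18496
Gini = 1 - Σpᵢ² = 1 - 5594/18496 = 0.6976

0.6976


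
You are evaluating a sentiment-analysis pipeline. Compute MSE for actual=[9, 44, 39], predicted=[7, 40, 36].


Squared errors: (9-7)²=4, (44-40)²=16, (39-36)²=9
Sum = 29
MSE = 29/3 = 29/3

29/3


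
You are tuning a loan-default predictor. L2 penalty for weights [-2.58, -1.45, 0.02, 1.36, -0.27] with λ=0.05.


‖w‖₂² = (-2.58)² + (-1.45)² + (0.02)² + (1.36)² + (-0.27)²
     = 6.6564 + 2.1025 + 0.0004 + 1.8496 + 0.0729
     = 10.6818
λ·‖w‖₂² = 0.05·10.6818 = 0.53409

0.53409


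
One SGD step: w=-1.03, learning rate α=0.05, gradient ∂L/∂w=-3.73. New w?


w_new = w - α·∇
= -1.03 - 0.05·-3.73
= -1.03 + 0.1865
= -0.8435

-0.8435


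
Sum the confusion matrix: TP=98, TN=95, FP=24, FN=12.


Total = TP + TN + FP + FN
= 98 + 95 + 24 + 12
= 229
(Predicted positive: 122, predicted negative: 107)

229


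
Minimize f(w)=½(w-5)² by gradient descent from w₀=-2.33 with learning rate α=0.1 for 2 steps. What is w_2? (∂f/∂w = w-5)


step 1: grad = -2.33-5 = -7.33; w = -2.33 - 0.1·(-7.33) = -1.597
step 2: grad = -1.597-5 = -6.597; w = -1.597 - 0.1·(-6.597) = -0.9373

-0.9373


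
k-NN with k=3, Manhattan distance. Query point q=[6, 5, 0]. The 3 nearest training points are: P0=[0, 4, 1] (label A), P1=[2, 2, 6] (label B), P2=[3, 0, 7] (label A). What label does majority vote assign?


d(q,P0) = 8  (label A)
d(q,P1) = 13  (label B)
d(q,P2) = 15  (label A)
Votes: A=2, B=1
Majority → A

A


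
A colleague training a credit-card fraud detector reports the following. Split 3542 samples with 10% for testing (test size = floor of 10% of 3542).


Test = ⌊3542·10/100⌋ = 354
Train = 3542 - 354 = 3188

Train: 3188, Test: 354


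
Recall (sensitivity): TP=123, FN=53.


Recall = TP/(TP+FN)
= 123/(123+53)
= 123/176 = 69.89%

69.89%


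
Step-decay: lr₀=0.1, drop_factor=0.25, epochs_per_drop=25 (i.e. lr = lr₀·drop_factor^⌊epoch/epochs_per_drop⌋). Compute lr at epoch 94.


n_drops = ⌊94/25⌋ = 3
lr = 0.1·0.25^3 = 0.1·0.015625 = 0.0015625

0.0015625


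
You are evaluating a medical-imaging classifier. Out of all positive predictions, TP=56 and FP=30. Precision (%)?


Precision = TP/(TP+FP)
= 56/(56+30)
= 56/86 = 65.12%

65.12%


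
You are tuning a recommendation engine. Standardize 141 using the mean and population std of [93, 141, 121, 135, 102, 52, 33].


μ = 96.7143, σ = 38.0177
z = (141 - 96.7143)/38.0177 = 1.1649

1.1649


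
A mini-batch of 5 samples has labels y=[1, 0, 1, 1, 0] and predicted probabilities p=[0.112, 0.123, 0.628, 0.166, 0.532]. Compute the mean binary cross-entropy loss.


L[0] = -ln(0.112) = 2.1893
L[1] = -ln(1-0.123) = -ln(0.877) = 0.1312
L[2] = -ln(0.628) = 0.4652
L[3] = -ln(0.166) = 1.7958
L[4] = -ln(1-0.532) = -ln(0.468) = 0.7593
mean = (2.1893 + 0.1312 + 0.4652 + 1.7958 + 0.7593)/5 = 1.0682

1.0682


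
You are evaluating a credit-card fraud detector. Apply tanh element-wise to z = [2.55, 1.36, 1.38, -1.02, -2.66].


tanh(2.55) = 0.9879
tanh(1.36) = 0.8764
tanh(1.38) = 0.881
tanh(-1.02) = -0.7699
tanh(-2.66) = -0.9903
result = [0.9879, 0.8764, 0.881, -0.7699, -0.9903]

[0.9879, 0.8764, 0.881, -0.7699, -0.9903]


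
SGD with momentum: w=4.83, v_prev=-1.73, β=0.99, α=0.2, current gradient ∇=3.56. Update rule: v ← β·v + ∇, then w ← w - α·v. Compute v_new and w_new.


v_new = 0.99·-1.73 + 3.56 = -1.7127 + 3.56 = 1.8473
w_new = 4.83 - 0.2·1.8473 = 4.83 - 0.36946 = 4.46054

v_new=1.8473, w_new=4.46054


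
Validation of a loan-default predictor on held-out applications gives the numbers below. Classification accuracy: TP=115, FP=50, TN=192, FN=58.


Accuracy = (TP+TN)/(TP+TN+FP+FN)
= (115+192)/(415)
= 307/415 = 73.98%

73.98%


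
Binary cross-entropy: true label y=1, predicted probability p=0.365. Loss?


BCE = -[y·ln(p) + (1-y)·ln(1-p)]
= -1·ln(0.365) - 0
= -ln(0.365) = 1.0079

1.0079


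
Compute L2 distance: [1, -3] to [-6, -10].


d = √((1+ 6)² + (-3+ 10)²)
  = √(49 + 49)
  = √98 = 9.8995

9.8995


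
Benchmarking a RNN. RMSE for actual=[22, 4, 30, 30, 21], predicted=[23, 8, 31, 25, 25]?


MSE = 59/5 = 11.8
RMSE = √(59/5) = 3.4351

3.4351


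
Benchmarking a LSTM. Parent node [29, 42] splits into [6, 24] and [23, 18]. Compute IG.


Parent = [29, 42], H_parent = 0.9757
H_left = 0.7219 (n=30), H_right = 0.9892 (n=41)
H_children = (30/71)·0.7219 + (41/71)·0.9892 = 0.8763
IG = 0.9757 - 0.8763 = 0.0994

0.0994


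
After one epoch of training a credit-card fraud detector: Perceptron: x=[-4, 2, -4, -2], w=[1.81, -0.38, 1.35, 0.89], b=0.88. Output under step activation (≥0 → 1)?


z = (-4)·(1.81) + (2)·(-0.38) + (-4)·(1.35) + (-2)·(0.89) + 0.88
  = -14.3
step(z) = 0 (z<0)

0


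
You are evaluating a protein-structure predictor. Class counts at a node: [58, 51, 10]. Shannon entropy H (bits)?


Probabilities: [58/119, 51/119, 10/119] ≈ [0.4874, 0.4286, 0.084]
H = -((58/119)·log₂(58/119) + (51/119)·log₂(51/119) + (10/119)·log₂(10/119))
  = 1.3295 bits

1.3295 bits


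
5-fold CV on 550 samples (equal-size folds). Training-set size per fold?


Fold size = 550/5 = 110
Training per fold = 550 - 110 = 440

440


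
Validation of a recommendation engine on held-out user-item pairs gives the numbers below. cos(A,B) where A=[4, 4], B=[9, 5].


A·B = 4·9 + 4·5 = 56
‖A‖ = √32 = 5.6569, ‖B‖ = √106 = 10.2956
cos = 56/(√32·√106) = 56/√3392 = 0.9615

0.9615


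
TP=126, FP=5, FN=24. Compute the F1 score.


Precision = 126/131 = 0.9618
Recall = 126/150 = 0.84
F1 = 2·P·R/(P+R) = 2·TP/(2·TP+FP+FN) = 252/(252+5+24) = 252/281 = 0.8968

0.8968


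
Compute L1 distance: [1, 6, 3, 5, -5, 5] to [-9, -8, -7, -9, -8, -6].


d = |1+ 9| + |6+ 8| + |3+ 7| + |5+ 9| + |-5+ 8| + |5+ 6|
  = 10 + 14 + 10 + 14 + 3 + 11
  = 62

62


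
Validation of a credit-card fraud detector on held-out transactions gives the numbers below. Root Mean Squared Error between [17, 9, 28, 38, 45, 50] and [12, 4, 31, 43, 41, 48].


MSE = 104/6 = 17.3333
RMSE = √(104/6) = 4.1633

4.1633


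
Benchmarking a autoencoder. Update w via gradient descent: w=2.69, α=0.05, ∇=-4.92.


w_new = w - α·∇
= 2.69 - 0.05·-4.92
= 2.69 + 0.246
= 2.936

2.936


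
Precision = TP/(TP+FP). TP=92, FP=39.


Precision = TP/(TP+FP)
= 92/(92+39)
= 92/131 = 70.23%

70.23%


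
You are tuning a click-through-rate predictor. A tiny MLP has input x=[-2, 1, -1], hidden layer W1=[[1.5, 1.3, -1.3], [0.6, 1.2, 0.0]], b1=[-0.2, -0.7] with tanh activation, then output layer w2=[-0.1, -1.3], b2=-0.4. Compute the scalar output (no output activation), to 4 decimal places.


z1[0] = (1.5)·(-2) + (1.3)·(1) + (-1.3)·(-1) - 0.2 = -0.6
z1[1] = (0.6)·(-2) + (1.2)·(1) + (0.0)·(-1) - 0.7 = -0.7
h = tanh(z1) = [-0.537, -0.6044]
output = (-0.1)·(-0.537) + (-1.3)·(-0.6044) - 0.4 = 0.4394

0.4394


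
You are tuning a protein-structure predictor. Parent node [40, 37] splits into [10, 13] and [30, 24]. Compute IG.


Parent = [40, 37], H_parent = 0.9989
H_left = 0.9877 (n=23), H_right = 0.9911 (n=54)
H_children = (23/77)·0.9877 + (54/77)·0.9911 = 0.9901
IG = 0.9989 - 0.9901 = 0.0088

0.0088


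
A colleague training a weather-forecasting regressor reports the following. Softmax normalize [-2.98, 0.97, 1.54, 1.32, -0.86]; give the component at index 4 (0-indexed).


Exponentials: e^-2.98=0.0508, e^0.97=2.6379, e^1.54=4.6646, e^1.32=3.7434, e^-0.86=0.4232
Sum = 11.5199
Softmax = [0.0044, 0.229, 0.4049, 0.325, 0.0367]
p[4] = 0.4232/11.5199 = 0.0367

0.0367


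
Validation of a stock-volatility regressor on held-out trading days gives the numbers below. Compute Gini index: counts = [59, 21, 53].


Probabilities: [59/133, 21/133, 53/133] ≈ [0.4436, 0.1579, 0.3985]
Σpᵢ² = (3481 + 441 + 2809)/133² = 6731/17689
Gini = 1 - Σpᵢ² = 1 - 6731/17689 = 0.6195

0.6195


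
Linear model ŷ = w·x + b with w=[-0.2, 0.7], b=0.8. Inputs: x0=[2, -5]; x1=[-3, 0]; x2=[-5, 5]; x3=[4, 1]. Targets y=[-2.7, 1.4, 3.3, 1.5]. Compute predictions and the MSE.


ŷ0 = (-0.2)·(2) + (0.7)·(-5) + 0.8 = -3.1
ŷ1 = (-0.2)·(-3) + (0.7)·(0) + 0.8 = 1.4
ŷ2 = (-0.2)·(-5) + (0.7)·(5) + 0.8 = 5.3
ŷ3 = (-0.2)·(4) + (0.7)·(1) + 0.8 = 0.7
errors² = [0.16, 0.0, 4.0, 0.64]
MSE = 4.8000/4 = 1.2

1.2


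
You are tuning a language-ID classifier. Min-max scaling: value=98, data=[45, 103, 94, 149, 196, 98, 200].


min=45, max=200
(98-45)/(200-45) = 53/155 = 0.3419

0.3419


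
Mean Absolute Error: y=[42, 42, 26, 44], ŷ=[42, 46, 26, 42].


Absolute errors: |42-42|=0, |42-46|=4, |26-26|=0, |44-42|=2
Sum = 6
MAE = 6/4 = 3/2

3/2


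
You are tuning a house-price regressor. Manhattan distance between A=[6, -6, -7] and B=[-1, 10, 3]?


d = |6+ 1| + |-6-10| + |-7-3|
  = 7 + 16 + 10
  = 33

33


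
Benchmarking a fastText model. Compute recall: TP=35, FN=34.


Recall = TP/(TP+FN)
= 35/(35+34)
= 35/69 = 50.72%

50.72%


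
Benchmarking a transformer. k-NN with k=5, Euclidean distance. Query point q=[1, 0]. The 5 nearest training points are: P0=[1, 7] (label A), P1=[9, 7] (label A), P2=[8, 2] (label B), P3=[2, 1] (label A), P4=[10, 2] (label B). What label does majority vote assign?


d(q,P0) = 7.0  (label A)
d(q,P1) = 10.6301  (label A)
d(q,P2) = 7.2801  (label B)
d(q,P3) = 1.4142  (label A)
d(q,P4) = 9.2195  (label B)
Votes: A=3, B=2
Majority → A

A


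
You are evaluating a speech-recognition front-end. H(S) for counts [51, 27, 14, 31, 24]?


Probabilities: [51/147, 27/147, 14/147, 31/147, 24/147] ≈ [0.3469, 0.1837, 0.0952, 0.2109, 0.1633]
H = -((51/147)·log₂(51/147) + (27/147)·log₂(27/147) + (14/147)·log₂(14/147) + (31/147)·log₂(31/147) + (24/147)·log₂(24/147))
  = 2.2024 bits

2.2024 bits


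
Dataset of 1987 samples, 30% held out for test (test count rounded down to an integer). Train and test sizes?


Test = ⌊1987·30/100⌋ = 596
Train = 1987 - 596 = 1391

Train: 1391, Test: 596


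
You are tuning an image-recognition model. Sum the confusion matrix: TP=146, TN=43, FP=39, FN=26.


Total = TP + TN + FP + FN
= 146 + 43 + 39 + 26
= 254
(Predicted positive: 185, predicted negative: 69)

254


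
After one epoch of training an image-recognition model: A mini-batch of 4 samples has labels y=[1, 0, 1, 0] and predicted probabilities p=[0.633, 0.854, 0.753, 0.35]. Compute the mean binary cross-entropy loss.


L[0] = -ln(0.633) = 0.4573
L[1] = -ln(1-0.854) = -ln(0.146) = 1.9241
L[2] = -ln(0.753) = 0.2837
L[3] = -ln(1-0.35) = -ln(0.65) = 0.4308
mean = (0.4573 + 1.9241 + 0.2837 + 0.4308)/4 = 0.774

0.774


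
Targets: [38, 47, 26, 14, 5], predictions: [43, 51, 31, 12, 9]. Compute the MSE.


Squared errors: (38-43)²=25, (47-51)²=16, (26-31)²=25, (14-12)²=4, (5-9)²=16
Sum = 86
MSE = 86/5 = 86/5

86/5


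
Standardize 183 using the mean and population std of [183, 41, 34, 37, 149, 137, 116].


μ = 99.5714, σ = 56.9708
z = (183 - 99.5714)/56.9708 = 1.4644

1.4644


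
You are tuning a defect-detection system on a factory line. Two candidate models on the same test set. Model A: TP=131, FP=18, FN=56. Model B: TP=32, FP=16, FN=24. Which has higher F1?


Model A: P=131/149=0.8792, R=131/187=0.7005, F1=2PR/(P+R)=2TP/(2TP+FP+FN)=262/336=0.7798
Model B: P=32/48=0.6667, R=32/56=0.5714, F1=2PR/(P+R)=2TP/(2TP+FP+FN)=64/104=0.6154
0.7798 > 0.6154 → Model A

Model A


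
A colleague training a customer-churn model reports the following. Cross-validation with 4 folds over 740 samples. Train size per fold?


Fold size = 740/4 = 185
Training per fold = 740 - 185 = 555

555


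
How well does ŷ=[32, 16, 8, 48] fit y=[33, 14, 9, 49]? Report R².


ȳ = 26.25
SS_res = Σ(y-ŷ)² = 7
SS_tot = Σ(y-ȳ)² = 1010.75
R² = 1 - SS_res/SS_tot = 1 - 0.0069 = 0.9931

0.9931


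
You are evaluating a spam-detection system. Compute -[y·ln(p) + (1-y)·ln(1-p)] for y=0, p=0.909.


BCE = -[y·ln(p) + (1-y)·ln(1-p)]
= -0 - 1·ln(1-0.909)
= -ln(0.091) = 2.3969

2.3969


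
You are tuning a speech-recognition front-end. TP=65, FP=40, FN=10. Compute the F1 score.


Precision = 65/105 = 0.619
Recall = 65/75 = 0.8667
F1 = 2·P·R/(P+R) = 2·TP/(2·TP+FP+FN) = 130/(130+40+10) = 130/180 = 0.7222

0.7222


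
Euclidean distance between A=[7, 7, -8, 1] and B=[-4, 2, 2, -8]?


d = √((7+ 4)² + (7-2)² + (-8-2)² + (1+ 8)²)
  = √(121 + 25 + 100 + 81)
  = √327 = 18.0831

18.0831


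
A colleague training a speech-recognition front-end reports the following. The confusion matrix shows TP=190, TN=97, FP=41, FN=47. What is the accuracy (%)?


Accuracy = (TP+TN)/(TP+TN+FP+FN)
= (190+97)/(375)
= 287/375 = 76.53%

76.53%


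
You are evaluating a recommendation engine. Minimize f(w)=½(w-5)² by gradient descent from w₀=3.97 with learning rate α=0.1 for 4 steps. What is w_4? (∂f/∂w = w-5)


step 1: grad = 3.97-5 = -1.03; w = 3.97 - 0.1·(-1.03) = 4.073
step 2: grad = 4.073-5 = -0.927; w = 4.073 - 0.1·(-0.927) = 4.1657
step 3: grad = 4.1657-5 = -0.8343; w = 4.1657 - 0.1·(-0.8343) = 4.24913
step 4: grad = 4.24913-5 = -0.75087; w = 4.24913 - 0.1·(-0.75087) = 4.324217

4.324217


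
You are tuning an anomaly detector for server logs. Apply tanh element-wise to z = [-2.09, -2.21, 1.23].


tanh(-2.09) = -0.9699
tanh(-2.21) = -0.9762
tanh(1.23) = 0.8426
result = [-0.9699, -0.9762, 0.8426]

[-0.9699, -0.9762, 0.8426]


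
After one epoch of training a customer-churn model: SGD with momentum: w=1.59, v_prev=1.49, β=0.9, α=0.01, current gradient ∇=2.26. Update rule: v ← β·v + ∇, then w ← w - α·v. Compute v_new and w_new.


v_new = 0.9·1.49 + 2.26 = 1.341 + 2.26 = 3.601
w_new = 1.59 - 0.01·3.601 = 1.59 - 0.03601 = 1.55399

v_new=3.601, w_new=1.55399


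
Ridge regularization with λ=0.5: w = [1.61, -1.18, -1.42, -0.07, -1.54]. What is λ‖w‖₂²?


‖w‖₂² = (1.61)² + (-1.18)² + (-1.42)² + (-0.07)² + (-1.54)²
     = 2.5921 + 1.3924 + 2.0164 + 0.0049 + 2.3716
     = 8.3774
λ·‖w‖₂² = 0.5·8.3774 = 4.1887

4.1887


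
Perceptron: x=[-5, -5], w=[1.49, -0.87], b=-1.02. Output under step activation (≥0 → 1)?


z = (-5)·(1.49) + (-5)·(-0.87) - 1.02
  = -4.12
step(z) = 0 (z<0)

0


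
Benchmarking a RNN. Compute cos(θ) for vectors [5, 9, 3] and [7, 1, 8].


A·B = 5·7 + 9·1 + 3·8 = 68
‖A‖ = √115 = 10.7238, ‖B‖ = √114 = 10.6771
cos = 68/(√115·√114) = 68/√13110 = 0.5939

0.5939


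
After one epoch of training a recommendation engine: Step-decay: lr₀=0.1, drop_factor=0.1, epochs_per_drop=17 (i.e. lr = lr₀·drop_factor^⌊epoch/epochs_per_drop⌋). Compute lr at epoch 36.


n_drops = ⌊36/17⌋ = 2
lr = 0.1·0.1^2 = 0.1·0.01 = 0.001

0.001


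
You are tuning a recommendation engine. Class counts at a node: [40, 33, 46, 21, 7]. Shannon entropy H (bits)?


Probabilities: [40/147, 33/147, 46/147, 21/147, 7/147] ≈ [0.2721, 0.2245, 0.3129, 0.1429, 0.0476]
H = -((40/147)·log₂(40/147) + (33/147)·log₂(33/147) + (46/147)·log₂(46/147) + (21/147)·log₂(21/147) + (7/147)·log₂(7/147))
  = 2.1295 bits

2.1295 bits


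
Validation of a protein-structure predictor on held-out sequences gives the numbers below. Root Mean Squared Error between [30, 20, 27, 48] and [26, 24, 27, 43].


MSE = 57/4 = 14.25
RMSE = √(57/4) = 3.7749

3.7749


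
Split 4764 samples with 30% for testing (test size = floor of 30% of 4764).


Test = ⌊4764·30/100⌋ = 1429
Train = 4764 - 1429 = 3335

Train: 3335, Test: 1429


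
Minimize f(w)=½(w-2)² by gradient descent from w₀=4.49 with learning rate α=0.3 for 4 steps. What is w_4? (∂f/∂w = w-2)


step 1: grad = 4.49-2 = 2.49; w = 4.49 - 0.3·(2.49) = 3.743
step 2: grad = 3.743-2 = 1.743; w = 3.743 - 0.3·(1.743) = 3.2201
step 3: grad = 3.2201-2 = 1.2201; w = 3.2201 - 0.3·(1.2201) = 2.85407
step 4: grad = 2.85407-2 = 0.85407; w = 2.85407 - 0.3·(0.85407) = 2.597849

2.597849


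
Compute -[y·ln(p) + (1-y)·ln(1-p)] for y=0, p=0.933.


BCE = -[y·ln(p) + (1-y)·ln(1-p)]
= -0 - 1·ln(1-0.933)
= -ln(0.067) = 2.7031

2.7031


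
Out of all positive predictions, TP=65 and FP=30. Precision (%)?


Precision = TP/(TP+FP)
= 65/(65+30)
= 65/95 = 68.42%

68.42%


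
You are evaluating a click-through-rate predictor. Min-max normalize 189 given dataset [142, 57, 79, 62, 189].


min=57, max=189
(189-57)/(189-57) = 132/132 = 1.0

1.0


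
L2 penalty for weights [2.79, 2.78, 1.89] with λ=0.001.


‖w‖₂² = (2.79)² + (2.78)² + (1.89)²
     = 7.7841 + 7.7284 + 3.5721
     = 19.0846
λ·‖w‖₂² = 0.001·19.0846 = 0.019085

0.019085


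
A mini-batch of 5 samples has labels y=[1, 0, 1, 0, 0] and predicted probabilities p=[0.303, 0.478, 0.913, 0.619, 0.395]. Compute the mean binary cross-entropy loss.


L[0] = -ln(0.303) = 1.194
L[1] = -ln(1-0.478) = -ln(0.522) = 0.6501
L[2] = -ln(0.913) = 0.091
L[3] = -ln(1-0.619) = -ln(0.381) = 0.965
L[4] = -ln(1-0.395) = -ln(0.605) = 0.5025
mean = (1.194 + 0.6501 + 0.091 + 0.965 + 0.5025)/5 = 0.6805

0.6805


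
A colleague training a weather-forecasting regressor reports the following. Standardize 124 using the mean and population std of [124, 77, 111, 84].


μ = 99, σ = 19.2224
z = (124 - 99)/19.2224 = 1.3006

1.3006


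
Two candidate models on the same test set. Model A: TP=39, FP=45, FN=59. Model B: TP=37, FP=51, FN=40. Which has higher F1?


Model A: P=39/84=0.4643, R=39/98=0.398, F1=2PR/(P+R)=2TP/(2TP+FP+FN)=78/182=0.4286
Model B: P=37/88=0.4205, R=37/77=0.4805, F1=2PR/(P+R)=2TP/(2TP+FP+FN)=74/165=0.4485
0.4286 < 0.4485 → Model B

Model B


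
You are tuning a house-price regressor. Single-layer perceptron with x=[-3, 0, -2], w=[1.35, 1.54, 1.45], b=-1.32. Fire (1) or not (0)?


z = (-3)·(1.35) + (0)·(1.54) + (-2)·(1.45) - 1.32
  = -8.27
step(z) = 0 (z<0)

0


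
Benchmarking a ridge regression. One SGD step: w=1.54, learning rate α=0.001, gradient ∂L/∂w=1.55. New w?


w_new = w - α·∇
= 1.54 - 0.001·1.55
= 1.54 - 0.00155
= 1.53845

1.53845


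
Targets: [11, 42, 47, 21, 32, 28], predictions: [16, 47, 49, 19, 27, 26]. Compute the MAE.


Absolute errors: |11-16|=5, |42-47|=5, |47-49|=2, |21-19|=2, |32-27|=5, |28-26|=2
Sum = 21
MAE = 21/6 = 7/2

7/2


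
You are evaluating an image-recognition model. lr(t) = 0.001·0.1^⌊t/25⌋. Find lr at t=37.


n_drops = ⌊37/25⌋ = 1
lr = 0.001·0.1^1 = 0.001·0.1 = 0.0001

0.0001


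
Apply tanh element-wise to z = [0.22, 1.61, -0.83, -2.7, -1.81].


tanh(0.22) = 0.2165
tanh(1.61) = 0.9232
tanh(-0.83) = -0.6805
tanh(-2.7) = -0.991
tanh(-1.81) = -0.9478
result = [0.2165, 0.9232, -0.6805, -0.991, -0.9478]

[0.2165, 0.9232, -0.6805, -0.991, -0.9478]


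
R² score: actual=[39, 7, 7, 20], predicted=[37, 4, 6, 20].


ȳ = 18.25
SS_res = Σ(y-ŷ)² = 14
SS_tot = Σ(y-ȳ)² = 686.75
R² = 1 - SS_res/SS_tot = 1 - 0.0204 = 0.9796

0.9796


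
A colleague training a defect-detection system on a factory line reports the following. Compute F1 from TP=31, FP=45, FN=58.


Precision = 31/76 = 0.4079
Recall = 31/89 = 0.3483
F1 = 2·P·R/(P+R) = 2·TP/(2·TP+FP+FN) = 62/(62+45+58) = 62/165 = 0.3758

0.3758


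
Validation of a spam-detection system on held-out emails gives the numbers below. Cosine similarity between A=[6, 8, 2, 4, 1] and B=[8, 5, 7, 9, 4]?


A·B = 6·8 + 8·5 + 2·7 + 4·9 + 1·4 = 142
‖A‖ = √121 = 11, ‖B‖ = √235 = 15.3297
cos = 142/(√121·√235) = 142/√28435 = 0.8421

0.8421


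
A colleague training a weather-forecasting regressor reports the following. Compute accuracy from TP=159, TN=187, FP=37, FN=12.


Accuracy = (TP+TN)/(TP+TN+FP+FN)
= (159+187)/(395)
= 346/395 = 87.59%

87.59%


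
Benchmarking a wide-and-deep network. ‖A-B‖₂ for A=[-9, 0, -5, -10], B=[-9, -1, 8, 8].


d = √((-9+ 9)² + (0+ 1)² + (-5-8)² + (-10-8)²)
  = √(0 + 1 + 169 + 324)
  = √494 = 22.2261

22.2261


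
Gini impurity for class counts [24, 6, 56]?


Probabilities: [24/86, 6/86, 56/86] ≈ [0.2791, 0.0698, 0.6512]
Σpᵢ² = (576 + 36 + 3136)/86² = 3748/7396
Gini = 1 - Σpᵢ² = 1 - 3748/7396 = 0.4932

0.4932


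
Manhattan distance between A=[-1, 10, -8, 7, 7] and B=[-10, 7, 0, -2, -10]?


d = |-1+ 10| + |10-7| + |-8-0| + |7+ 2| + |7+ 10|
  = 9 + 3 + 8 + 9 + 17
  = 46

46


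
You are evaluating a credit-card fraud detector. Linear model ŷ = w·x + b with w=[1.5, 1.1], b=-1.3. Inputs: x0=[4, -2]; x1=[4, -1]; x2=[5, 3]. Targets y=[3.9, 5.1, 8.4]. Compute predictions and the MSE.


ŷ0 = (1.5)·(4) + (1.1)·(-2) - 1.3 = 2.5
ŷ1 = (1.5)·(4) + (1.1)·(-1) - 1.3 = 3.6
ŷ2 = (1.5)·(5) + (1.1)·(3) - 1.3 = 9.5
errors² = [1.96, 2.25, 1.21]
MSE = 5.4200/3 = 1.8067

1.8067


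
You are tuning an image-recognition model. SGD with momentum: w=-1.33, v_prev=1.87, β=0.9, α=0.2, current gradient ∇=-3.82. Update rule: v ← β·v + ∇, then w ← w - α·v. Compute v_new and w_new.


v_new = 0.9·1.87 - 3.82 = 1.683 - 3.82 = -2.137
w_new = -1.33 - 0.2·-2.137 = -1.33 + 0.4274 = -0.9026

v_new=-2.137, w_new=-0.9026


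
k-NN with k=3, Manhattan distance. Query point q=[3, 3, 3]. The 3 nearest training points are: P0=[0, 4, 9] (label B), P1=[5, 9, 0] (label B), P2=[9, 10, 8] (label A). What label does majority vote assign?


d(q,P0) = 10  (label B)
d(q,P1) = 11  (label B)
d(q,P2) = 18  (label A)
Votes: A=1, B=2
Majority → B

B


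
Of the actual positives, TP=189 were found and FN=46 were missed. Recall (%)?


Recall = TP/(TP+FN)
= 189/(189+46)
= 189/235 = 80.43%

80.43%


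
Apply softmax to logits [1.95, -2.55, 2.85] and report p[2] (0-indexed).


Exponentials: e^1.95=7.0287, e^-2.55=0.0781, e^2.85=17.2878
Sum = 24.3946
Softmax = [0.2881, 0.0032, 0.7087]
p[2] = 17.2878/24.3946 = 0.7087

0.7087


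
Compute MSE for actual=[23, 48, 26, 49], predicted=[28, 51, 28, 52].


Squared errors: (23-28)²=25, (48-51)²=9, (26-28)²=4, (49-52)²=9
Sum = 47
MSE = 47/4 = 47/4

47/4


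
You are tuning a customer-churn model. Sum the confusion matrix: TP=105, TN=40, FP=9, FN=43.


Total = TP + TN + FP + FN
= 105 + 40 + 9 + 43
= 197
(Predicted positive: 114, predicted negative: 83)

197


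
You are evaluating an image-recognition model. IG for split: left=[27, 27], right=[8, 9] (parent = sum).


Parent = [35, 36], H_parent = 0.9999
H_left = 1 (n=54), H_right = 0.9975 (n=17)
H_children = (54/71)·1 + (17/71)·0.9975 = 0.9994
IG = 0.9999 - 0.9994 = 0.0005

0.0005


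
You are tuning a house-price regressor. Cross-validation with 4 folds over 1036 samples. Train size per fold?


Fold size = 1036/4 = 259
Training per fold = 1036 - 259 = 777

777


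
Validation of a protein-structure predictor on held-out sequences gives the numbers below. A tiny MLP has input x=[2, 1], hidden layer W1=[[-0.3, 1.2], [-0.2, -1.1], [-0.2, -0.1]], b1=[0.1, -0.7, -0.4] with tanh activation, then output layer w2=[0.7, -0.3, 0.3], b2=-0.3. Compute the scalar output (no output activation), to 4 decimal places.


z1[0] = (-0.3)·(2) + (1.2)·(1) + 0.1 = 0.7
z1[1] = (-0.2)·(2) + (-1.1)·(1) - 0.7 = -2.2
z1[2] = (-0.2)·(2) + (-0.1)·(1) - 0.4 = -0.9
h = tanh(z1) = [0.6044, -0.9757, -0.7163]
output = (0.7)·(0.6044) + (-0.3)·(-0.9757) + (0.3)·(-0.7163) - 0.3 = 0.2009

0.2009
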